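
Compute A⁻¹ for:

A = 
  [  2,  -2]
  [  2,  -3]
det(A) = (2)(-3) - (-2)(2) = -2
For a 2×2 matrix, A⁻¹ = (1/det(A)) · [[d, -b], [-c, a]]
    = (-1/2) · [[-3, 2], [-2, 2]]

A⁻¹ = 
  [3/2,  -1]
  [  1,  -1]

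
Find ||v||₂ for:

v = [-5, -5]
7.071

||v||₂ = √((-5)² + (-5)²) = √50 = 7.071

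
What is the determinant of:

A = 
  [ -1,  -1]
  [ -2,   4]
-6

For a 2×2 matrix, det = ad - bc = (-1)(4) - (-1)(-2) = -6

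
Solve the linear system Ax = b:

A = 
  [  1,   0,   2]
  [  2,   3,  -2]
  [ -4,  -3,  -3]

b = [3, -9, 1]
Row reduce the augmented matrix [A|b]:
R2 → R2 - (2)·R1
R3 → R3 + (4)·R1
R3 → R3 + (1)·R2
REF = 
  [  1,   0,   2,   3]
  [  0,   3,  -6, -15]
  [  0,   0,  -1,  -2]

Back-substitution:
x₃ = (-2) / (-1) = 2
x₂ = (-15 - (-6)(2)) / 3 = -1
x₁ = (3 - (0)(-1) - (2)(2)) / 1 = -1

x = [-1, -1, 2]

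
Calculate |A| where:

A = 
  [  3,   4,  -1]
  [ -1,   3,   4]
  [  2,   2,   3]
Cofactor expansion along row 1:
det(A) = (3)·((3)(3) - (4)(2)) - (4)·((-1)(3) - (4)(2)) + (-1)·((-1)(2) - (3)(2))
  = (3)(1) - (4)(-11) + (-1)(-8)
  = 55

det(A) = 55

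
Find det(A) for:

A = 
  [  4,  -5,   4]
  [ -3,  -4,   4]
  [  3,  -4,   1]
69

Cofactor expansion along row 1:
det(A) = (4)·((-4)(1) - (4)(-4)) - (-5)·((-3)(1) - (4)(3)) + (4)·((-3)(-4) - (-4)(3))
  = (4)(12) - (-5)(-15) + (4)(24)
  = 69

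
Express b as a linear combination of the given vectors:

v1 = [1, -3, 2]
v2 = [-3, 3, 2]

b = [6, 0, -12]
c1 = -3, c2 = -3

b = -3·v1 + -3·v2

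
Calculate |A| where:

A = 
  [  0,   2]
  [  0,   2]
0

For a 2×2 matrix, det = ad - bc = (0)(2) - (2)(0) = 0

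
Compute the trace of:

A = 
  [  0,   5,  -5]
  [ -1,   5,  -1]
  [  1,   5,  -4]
1

tr(A) = 0 + 5 + -4 = 1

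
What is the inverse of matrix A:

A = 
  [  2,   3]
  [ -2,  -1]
det(A) = (2)(-1) - (3)(-2) = 4
For a 2×2 matrix, A⁻¹ = (1/det(A)) · [[d, -b], [-c, a]]
    = (1/4) · [[-1, -3], [2, 2]]

A⁻¹ = 
  [-1/4, -3/4]
  [ 1/2,  1/2]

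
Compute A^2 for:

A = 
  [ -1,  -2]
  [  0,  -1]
A² = A·A:
A²[1,1] = (-1)(-1) + (-2)(0) = 1
A²[1,2] = (-1)(-2) + (-2)(-1) = 4
A²[2,1] = (0)(-1) + (-1)(0) = 0
A²[2,2] = (0)(-2) + (-1)(-1) = 1
A² = 
  [  1,   4]
  [  0,   1]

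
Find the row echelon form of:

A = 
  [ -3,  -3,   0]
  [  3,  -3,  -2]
Row operations:
R2 → R2 + (1)·R1

Resulting echelon form:
REF = 
  [ -3,  -3,   0]
  [  0,  -6,  -2]

Rank = 2 (number of non-zero pivot rows).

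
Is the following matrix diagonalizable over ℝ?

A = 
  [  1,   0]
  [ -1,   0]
Yes

tr(A) = 1, det(A) = 0
Characteristic polynomial: λ² - tr(A)λ + det(A) = λ² - λ
λ² - λ = λ(λ - 1)
Eigenvalues: 1, 0
λ=0: alg. mult. = 1, geom. mult. = 2 - rank(A - (0)I) = 2 - 1 = 1
λ=1: alg. mult. = 1, geom. mult. = 2 - rank(A - (1)I) = 2 - 1 = 1
Sum of geometric multiplicities equals n, so A has n independent eigenvectors.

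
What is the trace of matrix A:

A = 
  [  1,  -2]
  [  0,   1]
2

tr(A) = 1 + 1 = 2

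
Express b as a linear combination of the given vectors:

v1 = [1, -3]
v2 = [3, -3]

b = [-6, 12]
c1 = -3, c2 = -1

b = -3·v1 + -1·v2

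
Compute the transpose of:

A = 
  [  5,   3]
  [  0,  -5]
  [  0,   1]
Aᵀ = 
  [  5,   0,   0]
  [  3,  -5,   1]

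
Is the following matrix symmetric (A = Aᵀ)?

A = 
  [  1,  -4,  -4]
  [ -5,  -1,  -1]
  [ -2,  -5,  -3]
No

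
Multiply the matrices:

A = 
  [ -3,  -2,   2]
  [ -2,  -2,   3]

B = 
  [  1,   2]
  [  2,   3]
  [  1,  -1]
AB = 
  [ -5, -14]
  [ -3, -13]

A is 2×3 and B is 3×2, so AB is 2×2. Each entry is (row of A)·(column of B):
AB[1,1] = (-3)(1) + (-2)(2) + (2)(1) = -5
AB[1,2] = (-3)(2) + (-2)(3) + (2)(-1) = -14
AB[2,1] = (-2)(1) + (-2)(2) + (3)(1) = -3
AB[2,2] = (-2)(2) + (-2)(3) + (3)(-1) = -13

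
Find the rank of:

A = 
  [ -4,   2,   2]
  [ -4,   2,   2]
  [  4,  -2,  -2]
rank(A) = 1

Row reduce:
R2 → R2 - (1)·R1
R3 → R3 + (1)·R1
REF = 
  [ -4,   2,   2]
  [  0,   0,   0]
  [  0,   0,   0]
Pivot columns: 1 → 1 pivot.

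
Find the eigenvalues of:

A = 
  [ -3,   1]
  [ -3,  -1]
λ = -2 + i√2, -2 - i√2  (≈ -2 + 1.414i, -2 - 1.414i)

tr(A) = -4, det(A) = 6
Characteristic polynomial: λ² - tr(A)λ + det(A) = λ² + 4λ + 6
λ² + 4λ + 6 = 0  ⇒  λ = (-4 ± √((4)² - 4·(6)))/2 = (-4 ± √(-8))/2
  = -2 + i√2,  -2 - i√2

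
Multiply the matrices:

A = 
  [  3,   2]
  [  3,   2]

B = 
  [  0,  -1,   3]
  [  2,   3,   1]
A is 2×2 and B is 2×3, so AB is 2×3. Each entry is (row of A)·(column of B):
AB[1,1] = (3)(0) + (2)(2) = 4
AB[1,2] = (3)(-1) + (2)(3) = 3
AB[1,3] = (3)(3) + (2)(1) = 11
AB[2,1] = (3)(0) + (2)(2) = 4
AB[2,2] = (3)(-1) + (2)(3) = 3
AB[2,3] = (3)(3) + (2)(1) = 11

AB = 
  [  4,   3,  11]
  [  4,   3,  11]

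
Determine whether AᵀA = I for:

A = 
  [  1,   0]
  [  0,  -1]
Yes

AᵀA = 
  [  1,   0]
  [  0,   1]
= I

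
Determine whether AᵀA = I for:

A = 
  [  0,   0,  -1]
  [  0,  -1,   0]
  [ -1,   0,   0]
Yes

AᵀA = 
  [  1,   0,   0]
  [  0,   1,   0]
  [  0,   0,   1]
= I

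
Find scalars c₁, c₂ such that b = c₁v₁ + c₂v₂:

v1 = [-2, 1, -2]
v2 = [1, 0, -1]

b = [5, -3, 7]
c1 = -3, c2 = -1

b = -3·v1 + -1·v2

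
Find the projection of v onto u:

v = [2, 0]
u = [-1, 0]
v·u = (2)(-1) + (0)(0) = -2
u·u = (-1)² + (0)² = 1
proj_u(v) = (v·u / u·u) × u = (-2/1) × u = (-2) × u

proj_u(v) = [2, 0]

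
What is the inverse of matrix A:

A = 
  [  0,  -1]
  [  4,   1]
det(A) = (0)(1) - (-1)(4) = 4
For a 2×2 matrix, A⁻¹ = (1/det(A)) · [[d, -b], [-c, a]]
    = (1/4) · [[1, 1], [-4, 0]]

A⁻¹ = 
  [1/4, 1/4]
  [ -1,   0]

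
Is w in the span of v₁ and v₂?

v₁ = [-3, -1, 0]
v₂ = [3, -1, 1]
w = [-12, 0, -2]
Yes

Form the augmented matrix and row-reduce:
[v₁|v₂|w] = 
  [ -3,   3, -12]
  [ -1,  -1,   0]
  [  0,   1,  -2]
R2 → R2 - (1/3)·R1
R3 → R3 + (1/2)·R2
REF = 
  [ -3,   3, -12]
  [  0,  -2,   4]
  [  0,   0,   0]

No row of the form [0 0 | nonzero], so the system is consistent. Back-substitution gives c₁ = 2, c₂ = -2: w = (2)·v₁ + (-2)·v₂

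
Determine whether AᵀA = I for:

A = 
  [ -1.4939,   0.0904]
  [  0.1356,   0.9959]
No

AᵀA = 
  [  2.2501,   0]
  [  0,   1]
≠ I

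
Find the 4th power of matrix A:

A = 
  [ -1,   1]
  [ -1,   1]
A² = A·A:
A²[1,1] = (-1)(-1) + (1)(-1) = 0
A²[1,2] = (-1)(1) + (1)(1) = 0
A²[2,1] = (-1)(-1) + (1)(-1) = 0
A²[2,2] = (-1)(1) + (1)(1) = 0
A² = 
  [  0,   0]
  [  0,   0]

A^3 = A^2·A:
A^3[1,1] = (0)(-1) + (0)(-1) = 0
A^3[1,2] = (0)(1) + (0)(1) = 0
A^3[2,1] = (0)(-1) + (0)(-1) = 0
A^3[2,2] = (0)(1) + (0)(1) = 0
A^3 = 
  [  0,   0]
  [  0,   0]

A^4 = A^3·A:
A^4[1,1] = (0)(-1) + (0)(-1) = 0
A^4[1,2] = (0)(1) + (0)(1) = 0
A^4[2,1] = (0)(-1) + (0)(-1) = 0
A^4[2,2] = (0)(1) + (0)(1) = 0
A^4 = 
  [  0,   0]
  [  0,   0]

Therefore
A^4 = 
  [  0,   0]
  [  0,   0]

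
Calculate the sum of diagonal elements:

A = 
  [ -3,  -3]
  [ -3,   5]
2

tr(A) = -3 + 5 = 2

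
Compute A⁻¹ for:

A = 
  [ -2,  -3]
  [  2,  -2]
det(A) = (-2)(-2) - (-3)(2) = 10
For a 2×2 matrix, A⁻¹ = (1/det(A)) · [[d, -b], [-c, a]]
    = (1/10) · [[-2, 3], [-2, -2]]

A⁻¹ = 
  [-1/5, 3/10]
  [-1/5, -1/5]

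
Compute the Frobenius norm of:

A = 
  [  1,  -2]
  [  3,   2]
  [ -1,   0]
||A||_F = 4.359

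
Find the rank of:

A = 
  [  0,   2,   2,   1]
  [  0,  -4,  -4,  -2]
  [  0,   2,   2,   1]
Row reduce:
R2 → R2 + (2)·R1
R3 → R3 - (1)·R1
REF = 
  [  0,   2,   2,   1]
  [  0,   0,   0,   0]
  [  0,   0,   0,   0]
Pivot columns: 2 → 1 pivot.

rank(A) = 1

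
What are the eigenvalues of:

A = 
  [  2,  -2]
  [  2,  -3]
tr(A) = -1, det(A) = -2
Characteristic polynomial: λ² - tr(A)λ + det(A) = λ² + λ - 2
λ² + λ - 2 = (λ + 2)(λ - 1)

λ = 1, -2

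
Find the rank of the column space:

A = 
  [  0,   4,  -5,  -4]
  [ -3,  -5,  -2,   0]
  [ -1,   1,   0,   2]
dim(Col(A)) = 3

Row reduce:
Swap R1 ↔ R2
R3 → R3 - (1/3)·R1
R3 → R3 - (2/3)·R2
REF = 
  [  -3,   -5,   -2,    0]
  [   0,    4,   -5,   -4]
  [   0,    0,    4, 14/3]
Pivot columns: 1, 2, 3 → 3 pivots.
dim(Col(A)) = number of pivot columns = 3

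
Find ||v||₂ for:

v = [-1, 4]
4.123

||v||₂ = √((-1)² + (4)²) = √17 = 4.123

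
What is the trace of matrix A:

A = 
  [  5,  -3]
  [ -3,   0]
5

tr(A) = 5 + 0 = 5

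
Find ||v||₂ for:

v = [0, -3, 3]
4.243

||v||₂ = √((0)² + (-3)² + (3)²) = √18 = 4.243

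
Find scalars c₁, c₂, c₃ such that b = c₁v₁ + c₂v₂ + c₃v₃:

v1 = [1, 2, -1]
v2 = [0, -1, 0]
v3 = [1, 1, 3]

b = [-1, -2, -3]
c1 = 0, c2 = 1, c3 = -1

b = 0·v1 + 1·v2 + -1·v3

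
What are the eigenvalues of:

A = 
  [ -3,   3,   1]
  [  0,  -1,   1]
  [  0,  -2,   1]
Characteristic polynomial: det(λI - A) = λ³ + 3λ² + λ + 3
Testing integer divisors of the constant term: p(-3) = 0, so (λ + 3) is a factor:
p(λ) = (λ + 3)(λ² + 1)
λ² + 1 = 0  ⇒  λ = (0 ± √((0)² - 4·(1)))/2 = (0 ± √(-4))/2
  = i,  -i

λ = -3, i, -i  (≈ -3, 0 + 1i, 0 - 1i)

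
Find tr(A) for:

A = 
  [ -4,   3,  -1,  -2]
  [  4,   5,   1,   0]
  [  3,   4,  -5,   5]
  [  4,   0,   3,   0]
-4

tr(A) = -4 + 5 + -5 + 0 = -4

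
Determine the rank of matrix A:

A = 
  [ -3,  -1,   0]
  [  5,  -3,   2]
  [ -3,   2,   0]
Row reduce:
R2 → R2 + (5/3)·R1
R3 → R3 - (1)·R1
R3 → R3 + (9/14)·R2
REF = 
  [   -3,    -1,     0]
  [    0, -14/3,     2]
  [    0,     0,   9/7]
Pivot columns: 1, 2, 3 → 3 pivots.

rank(A) = 3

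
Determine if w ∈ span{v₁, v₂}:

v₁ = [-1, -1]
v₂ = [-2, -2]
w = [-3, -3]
Yes

Form the augmented matrix and row-reduce:
[v₁|v₂|w] = 
  [ -1,  -2,  -3]
  [ -1,  -2,  -3]
R2 → R2 - (1)·R1
REF = 
  [ -1,  -2,  -3]
  [  0,   0,   0]

No row of the form [0 0 | nonzero], so the system is consistent. Back-substitution gives c₁ = 3, c₂ = 0: w = (3)·v₁ + (0)·v₂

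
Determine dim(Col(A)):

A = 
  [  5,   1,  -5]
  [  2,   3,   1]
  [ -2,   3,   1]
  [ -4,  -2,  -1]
dim(Col(A)) = 3

Row reduce:
R2 → R2 - (2/5)·R1
R3 → R3 + (2/5)·R1
R4 → R4 + (4/5)·R1
R3 → R3 - (17/13)·R2
R4 → R4 + (6/13)·R2
R4 → R4 - (47/64)·R3
REF = 
  [     5,      1,     -5]
  [     0,   13/5,      3]
  [     0,      0, -64/13]
  [     0,      0,      0]
Pivot columns: 1, 2, 3 → 3 pivots.
dim(Col(A)) = number of pivot columns = 3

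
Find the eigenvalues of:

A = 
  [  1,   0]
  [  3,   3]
λ = 3, 1

tr(A) = 4, det(A) = 3
Characteristic polynomial: λ² - tr(A)λ + det(A) = λ² - 4λ + 3
λ² - 4λ + 3 = (λ - 1)(λ - 3)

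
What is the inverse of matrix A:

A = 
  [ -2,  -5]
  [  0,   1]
det(A) = (-2)(1) - (-5)(0) = -2
For a 2×2 matrix, A⁻¹ = (1/det(A)) · [[d, -b], [-c, a]]
    = (-1/2) · [[1, 5], [0, -2]]

A⁻¹ = 
  [-1/2, -5/2]
  [   0,    1]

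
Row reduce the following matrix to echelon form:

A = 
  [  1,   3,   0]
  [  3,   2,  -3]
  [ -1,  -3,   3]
Row operations:
R2 → R2 - (3)·R1
R3 → R3 + (1)·R1

Resulting echelon form:
REF = 
  [  1,   3,   0]
  [  0,  -7,  -3]
  [  0,   0,   3]

Rank = 3 (number of non-zero pivot rows).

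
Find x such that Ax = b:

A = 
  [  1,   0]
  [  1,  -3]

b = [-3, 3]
x = [-3, -2]

Row reduce the augmented matrix [A|b]:
R2 → R2 - (1)·R1
REF = 
  [  1,   0,  -3]
  [  0,  -3,   6]

Back-substitution:
x₂ = 6 / (-3) = -2
x₁ = (-3 - (0)(-2)) / 1 = -3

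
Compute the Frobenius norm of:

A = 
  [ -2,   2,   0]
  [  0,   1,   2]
||A||_F = 3.606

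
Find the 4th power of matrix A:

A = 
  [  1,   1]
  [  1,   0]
A^4 = 
  [  5,   3]
  [  3,   2]

A² = A·A:
A²[1,1] = (1)(1) + (1)(1) = 2
A²[1,2] = (1)(1) + (1)(0) = 1
A²[2,1] = (1)(1) + (0)(1) = 1
A²[2,2] = (1)(1) + (0)(0) = 1
A² = 
  [  2,   1]
  [  1,   1]

A^3 = A^2·A:
A^3[1,1] = (2)(1) + (1)(1) = 3
A^3[1,2] = (2)(1) + (1)(0) = 2
A^3[2,1] = (1)(1) + (1)(1) = 2
A^3[2,2] = (1)(1) + (1)(0) = 1
A^3 = 
  [  3,   2]
  [  2,   1]

A^4 = A^3·A:
A^4[1,1] = (3)(1) + (2)(1) = 5
A^4[1,2] = (3)(1) + (2)(0) = 3
A^4[2,1] = (2)(1) + (1)(1) = 3
A^4[2,2] = (2)(1) + (1)(0) = 2
A^4 = 
  [  5,   3]
  [  3,   2]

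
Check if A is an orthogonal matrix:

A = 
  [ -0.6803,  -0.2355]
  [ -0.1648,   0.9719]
No

AᵀA = 
  [  0.4900,   0]
  [  0,   1]
≠ I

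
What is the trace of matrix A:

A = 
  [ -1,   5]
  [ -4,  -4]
-5

tr(A) = -1 + -4 = -5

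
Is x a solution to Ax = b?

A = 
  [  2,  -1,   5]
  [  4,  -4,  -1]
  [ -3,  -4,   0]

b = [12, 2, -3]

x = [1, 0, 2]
Yes

Ax = [12, 2, -3] = b ✓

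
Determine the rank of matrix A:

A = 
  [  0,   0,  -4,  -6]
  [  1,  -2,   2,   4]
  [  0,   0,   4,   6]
rank(A) = 2

Row reduce:
Swap R1 ↔ R2
R3 → R3 + (1)·R2
REF = 
  [  1,  -2,   2,   4]
  [  0,   0,  -4,  -6]
  [  0,   0,   0,   0]
Pivot columns: 1, 3 → 2 pivots.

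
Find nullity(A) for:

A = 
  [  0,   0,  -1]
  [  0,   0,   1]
nullity(A) = 2

Row reduce:
R2 → R2 + (1)·R1
REF = 
  [  0,   0,  -1]
  [  0,   0,   0]
Pivot columns: 3 → 1 pivot.
rank(A) = 1, so nullity(A) = 3 - 1 = 2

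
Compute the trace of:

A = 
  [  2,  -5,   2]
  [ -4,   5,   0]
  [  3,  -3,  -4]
3

tr(A) = 2 + 5 + -4 = 3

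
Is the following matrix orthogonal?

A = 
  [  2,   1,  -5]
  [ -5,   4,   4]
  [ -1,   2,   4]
No

AᵀA = 
  [ 30, -20, -34]
  [-20,  21,  19]
  [-34,  19,  57]
≠ I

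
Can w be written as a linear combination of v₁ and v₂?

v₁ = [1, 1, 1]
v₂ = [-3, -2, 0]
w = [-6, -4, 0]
Yes

Form the augmented matrix and row-reduce:
[v₁|v₂|w] = 
  [  1,  -3,  -6]
  [  1,  -2,  -4]
  [  1,   0,   0]
R2 → R2 - (1)·R1
R3 → R3 - (1)·R1
R3 → R3 - (3)·R2
REF = 
  [  1,  -3,  -6]
  [  0,   1,   2]
  [  0,   0,   0]

No row of the form [0 0 | nonzero], so the system is consistent. Back-substitution gives c₁ = 0, c₂ = 2: w = (0)·v₁ + (2)·v₂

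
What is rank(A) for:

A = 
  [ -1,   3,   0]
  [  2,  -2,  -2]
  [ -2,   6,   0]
Row reduce:
R2 → R2 + (2)·R1
R3 → R3 - (2)·R1
REF = 
  [ -1,   3,   0]
  [  0,   4,  -2]
  [  0,   0,   0]
Pivot columns: 1, 2 → 2 pivots.

rank(A) = 2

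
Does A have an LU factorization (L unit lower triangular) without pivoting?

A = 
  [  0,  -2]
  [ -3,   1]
No.
A[1,1] = 0 but A[2,1] = -3 ≠ 0. Any LU with L unit lower triangular has (LU)[1,1] = U[1,1] and (LU)[2,1] = L[2,1]·U[1,1]; matching A forces U[1,1] = 0, which then forces (LU)[2,1] = 0 ≠ -3. A row swap (pivoting) is required.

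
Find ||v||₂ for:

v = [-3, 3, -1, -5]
6.633

||v||₂ = √((-3)² + (3)² + (-1)² + (-5)²) = √44 = 6.633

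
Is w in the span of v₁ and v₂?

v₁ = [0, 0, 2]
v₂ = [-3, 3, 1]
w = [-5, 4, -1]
No

Form the augmented matrix and row-reduce:
[v₁|v₂|w] = 
  [  0,  -3,  -5]
  [  0,   3,   4]
  [  2,   1,  -1]
Swap R1 ↔ R3
R3 → R3 + (1)·R2
REF = 
  [  2,   1,  -1]
  [  0,   3,   4]
  [  0,   0,  -1]

Row 3 reads [0 0 | -1], i.e. 0 = -1, so the system is inconsistent and w ∉ span{v₁, v₂}.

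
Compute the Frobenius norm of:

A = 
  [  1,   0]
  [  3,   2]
||A||_F = 3.742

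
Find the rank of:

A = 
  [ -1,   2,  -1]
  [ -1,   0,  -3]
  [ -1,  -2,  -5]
rank(A) = 2

Row reduce:
R2 → R2 - (1)·R1
R3 → R3 - (1)·R1
R3 → R3 - (2)·R2
REF = 
  [ -1,   2,  -1]
  [  0,  -2,  -2]
  [  0,   0,   0]
Pivot columns: 1, 2 → 2 pivots.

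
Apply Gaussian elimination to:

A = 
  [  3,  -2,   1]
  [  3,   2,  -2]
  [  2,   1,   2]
Row operations:
R2 → R2 - (1)·R1
R3 → R3 - (2/3)·R1
R3 → R3 - (7/12)·R2

Resulting echelon form:
REF = 
  [    3,    -2,     1]
  [    0,     4,    -3]
  [    0,     0, 37/12]

Rank = 3 (number of non-zero pivot rows).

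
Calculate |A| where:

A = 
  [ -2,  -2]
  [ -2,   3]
For a 2×2 matrix, det = ad - bc = (-2)(3) - (-2)(-2) = -10

det(A) = -10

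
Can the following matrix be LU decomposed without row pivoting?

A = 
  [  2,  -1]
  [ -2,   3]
Yes.
A[1,1] = 2 ≠ 0, so Gaussian elimination proceeds without a row swap: multiplier ℓ₂₁ = (-2)/(2) = -1, and U[2,2] = 3 - (-1)(-1) = 2.
L = 
  [  1,   0]
  [ -1,   1]
U = 
  [  2,  -1]
  [  0,   2]
Check row 2 of LU: [(-1)(2), (-1)(-1) + 2] = [-2, 3] = row 2 of A ✓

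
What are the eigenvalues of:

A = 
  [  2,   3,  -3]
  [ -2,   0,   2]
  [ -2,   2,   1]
λ = -1, 2 + √2, 2 - √2  (≈ -1, 3.414, 0.5858)

Characteristic polynomial: det(λI - A) = λ³ - 3λ² - 2λ + 2
Testing integer divisors of the constant term: p(-1) = 0, so (λ + 1) is a factor:
p(λ) = (λ + 1)(λ² - 4λ + 2)
λ² - 4λ + 2 = 0  ⇒  λ = (4 ± √((-4)² - 4·(2)))/2 = (4 ± √(8))/2
  = 2 + √2,  2 - √2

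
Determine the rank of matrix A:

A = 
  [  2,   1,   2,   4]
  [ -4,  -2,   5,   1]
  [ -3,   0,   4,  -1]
Row reduce:
R2 → R2 + (2)·R1
R3 → R3 + (3/2)·R1
Swap R2 ↔ R3
REF = 
  [  2,   1,   2,   4]
  [  0, 3/2,   7,   5]
  [  0,   0,   9,   9]
Pivot columns: 1, 2, 3 → 3 pivots.

rank(A) = 3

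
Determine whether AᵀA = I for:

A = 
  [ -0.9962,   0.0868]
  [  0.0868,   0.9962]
Yes

AᵀA = 
  [  0.9999,   0]
  [  0,   0.9999]
≈ I (equal to I up to the 4-dp rounding of the entries)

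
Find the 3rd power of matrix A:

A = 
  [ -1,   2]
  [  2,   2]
A^3 = 
  [ -1,  14]
  [ 14,  20]

A² = A·A:
A²[1,1] = (-1)(-1) + (2)(2) = 5
A²[1,2] = (-1)(2) + (2)(2) = 2
A²[2,1] = (2)(-1) + (2)(2) = 2
A²[2,2] = (2)(2) + (2)(2) = 8
A² = 
  [  5,   2]
  [  2,   8]

A^3 = A^2·A:
A^3[1,1] = (5)(-1) + (2)(2) = -1
A^3[1,2] = (5)(2) + (2)(2) = 14
A^3[2,1] = (2)(-1) + (8)(2) = 14
A^3[2,2] = (2)(2) + (8)(2) = 20
A^3 = 
  [ -1,  14]
  [ 14,  20]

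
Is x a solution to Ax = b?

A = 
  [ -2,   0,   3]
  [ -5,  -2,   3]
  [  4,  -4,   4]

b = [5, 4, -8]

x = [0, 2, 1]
No

Ax = [3, -1, -4] ≠ b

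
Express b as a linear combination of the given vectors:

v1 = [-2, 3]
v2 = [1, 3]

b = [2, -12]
c1 = -2, c2 = -2

b = -2·v1 + -2·v2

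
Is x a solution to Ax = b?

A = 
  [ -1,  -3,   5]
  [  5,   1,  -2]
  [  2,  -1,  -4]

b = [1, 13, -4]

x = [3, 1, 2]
No

Ax = [4, 12, -3] ≠ b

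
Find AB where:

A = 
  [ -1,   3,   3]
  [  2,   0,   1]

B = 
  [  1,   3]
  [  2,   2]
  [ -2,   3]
A is 2×3 and B is 3×2, so AB is 2×2. Each entry is (row of A)·(column of B):
AB[1,1] = (-1)(1) + (3)(2) + (3)(-2) = -1
AB[1,2] = (-1)(3) + (3)(2) + (3)(3) = 12
AB[2,1] = (2)(1) + (0)(2) + (1)(-2) = 0
AB[2,2] = (2)(3) + (0)(2) + (1)(3) = 9

AB = 
  [ -1,  12]
  [  0,   9]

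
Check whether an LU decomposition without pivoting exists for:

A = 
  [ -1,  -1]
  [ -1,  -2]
Yes.
A[1,1] = -1 ≠ 0, so Gaussian elimination proceeds without a row swap: multiplier ℓ₂₁ = (-1)/(-1) = 1, and U[2,2] = -2 - (1)(-1) = -1.
L = 
  [  1,   0]
  [  1,   1]
U = 
  [ -1,  -1]
  [  0,  -1]
Check row 2 of LU: [(1)(-1), (1)(-1) + (-1)] = [-1, -2] = row 2 of A ✓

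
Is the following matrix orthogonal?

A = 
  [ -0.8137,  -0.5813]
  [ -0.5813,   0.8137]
Yes

AᵀA = 
  [  1,   0]
  [  0,   1]
≈ I (equal to I up to the 4-dp rounding of the entries)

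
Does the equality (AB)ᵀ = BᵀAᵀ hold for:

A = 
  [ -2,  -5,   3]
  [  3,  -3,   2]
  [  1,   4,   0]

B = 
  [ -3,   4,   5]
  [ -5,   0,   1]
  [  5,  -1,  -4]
Yes

(AB)ᵀ = 
  [ 46,  16, -23]
  [-11,  10,   4]
  [-27,   4,   9]

BᵀAᵀ = 
  [ 46,  16, -23]
  [-11,  10,   4]
  [-27,   4,   9]

Both sides are equal — this is the standard identity (AB)ᵀ = BᵀAᵀ, which holds for all A, B.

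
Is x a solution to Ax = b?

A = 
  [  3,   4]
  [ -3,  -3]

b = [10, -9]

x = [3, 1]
No

Ax = [13, -12] ≠ b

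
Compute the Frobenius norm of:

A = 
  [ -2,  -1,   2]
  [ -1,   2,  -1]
||A||_F = 3.873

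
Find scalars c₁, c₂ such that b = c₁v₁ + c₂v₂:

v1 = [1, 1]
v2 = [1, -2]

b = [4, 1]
c1 = 3, c2 = 1

b = 3·v1 + 1·v2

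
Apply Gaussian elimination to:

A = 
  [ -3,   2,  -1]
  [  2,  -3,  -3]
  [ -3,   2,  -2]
Row operations:
R2 → R2 + (2/3)·R1
R3 → R3 - (1)·R1

Resulting echelon form:
REF = 
  [   -3,     2,    -1]
  [    0,  -5/3, -11/3]
  [    0,     0,    -1]

Rank = 3 (number of non-zero pivot rows).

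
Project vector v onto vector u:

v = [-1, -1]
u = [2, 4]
v·u = (-1)(2) + (-1)(4) = -6
u·u = (2)² + (4)² = 20
proj_u(v) = (v·u / u·u) × u = (-6/20) × u = (-3/10) × u

proj_u(v) = [-3/5, -6/5]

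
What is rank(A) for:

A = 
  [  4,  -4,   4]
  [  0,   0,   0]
rank(A) = 1

Row reduce:
(no row operations needed)
REF = 
  [  4,  -4,   4]
  [  0,   0,   0]
Pivot columns: 1 → 1 pivot.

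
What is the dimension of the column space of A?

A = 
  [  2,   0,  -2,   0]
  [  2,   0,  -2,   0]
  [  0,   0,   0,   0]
Row reduce:
R2 → R2 - (1)·R1
REF = 
  [  2,   0,  -2,   0]
  [  0,   0,   0,   0]
  [  0,   0,   0,   0]
Pivot columns: 1 → 1 pivot.
dim(Col(A)) = number of pivot columns = 1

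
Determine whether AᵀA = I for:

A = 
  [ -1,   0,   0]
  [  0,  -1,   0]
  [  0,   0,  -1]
Yes

AᵀA = 
  [  1,   0,   0]
  [  0,   1,   0]
  [  0,   0,   1]
= I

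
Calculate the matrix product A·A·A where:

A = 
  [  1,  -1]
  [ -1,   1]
A² = A·A:
A²[1,1] = (1)(1) + (-1)(-1) = 2
A²[1,2] = (1)(-1) + (-1)(1) = -2
A²[2,1] = (-1)(1) + (1)(-1) = -2
A²[2,2] = (-1)(-1) + (1)(1) = 2
A² = 
  [  2,  -2]
  [ -2,   2]

A^3 = A^2·A:
A^3[1,1] = (2)(1) + (-2)(-1) = 4
A^3[1,2] = (2)(-1) + (-2)(1) = -4
A^3[2,1] = (-2)(1) + (2)(-1) = -4
A^3[2,2] = (-2)(-1) + (2)(1) = 4
A^3 = 
  [  4,  -4]
  [ -4,   4]

Therefore
A^3 = 
  [  4,  -4]
  [ -4,   4]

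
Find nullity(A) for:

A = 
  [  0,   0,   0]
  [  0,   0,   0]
nullity(A) = 3

Row reduce:
(no row operations needed)
REF = 
  [  0,   0,   0]
  [  0,   0,   0]
Pivot columns: none → 0 pivots.
rank(A) = 0, so nullity(A) = 3 - 0 = 3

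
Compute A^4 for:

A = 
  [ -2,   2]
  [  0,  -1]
A^4 = 
  [ 16, -30]
  [  0,   1]

A² = A·A:
A²[1,1] = (-2)(-2) + (2)(0) = 4
A²[1,2] = (-2)(2) + (2)(-1) = -6
A²[2,1] = (0)(-2) + (-1)(0) = 0
A²[2,2] = (0)(2) + (-1)(-1) = 1
A² = 
  [  4,  -6]
  [  0,   1]

A^3 = A^2·A:
A^3[1,1] = (4)(-2) + (-6)(0) = -8
A^3[1,2] = (4)(2) + (-6)(-1) = 14
A^3[2,1] = (0)(-2) + (1)(0) = 0
A^3[2,2] = (0)(2) + (1)(-1) = -1
A^3 = 
  [ -8,  14]
  [  0,  -1]

A^4 = A^3·A:
A^4[1,1] = (-8)(-2) + (14)(0) = 16
A^4[1,2] = (-8)(2) + (14)(-1) = -30
A^4[2,1] = (0)(-2) + (-1)(0) = 0
A^4[2,2] = (0)(2) + (-1)(-1) = 1
A^4 = 
  [ 16, -30]
  [  0,   1]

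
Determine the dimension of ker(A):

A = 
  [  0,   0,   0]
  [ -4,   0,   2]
nullity(A) = 2

Row reduce:
Swap R1 ↔ R2
REF = 
  [ -4,   0,   2]
  [  0,   0,   0]
Pivot columns: 1 → 1 pivot.
rank(A) = 1, so nullity(A) = 3 - 1 = 2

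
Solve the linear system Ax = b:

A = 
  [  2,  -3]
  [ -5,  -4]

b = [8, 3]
Row reduce the augmented matrix [A|b]:
R2 → R2 + (5/2)·R1
REF = 
  [    2,    -3,     8]
  [    0, -23/2,    23]

Back-substitution:
x₂ = 23 / (-23/2) = -2
x₁ = (8 - (-3)(-2)) / 2 = 1

x = [1, -2]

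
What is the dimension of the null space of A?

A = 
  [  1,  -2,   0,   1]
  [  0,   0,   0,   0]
nullity(A) = 3

Row reduce:
(no row operations needed)
REF = 
  [  1,  -2,   0,   1]
  [  0,   0,   0,   0]
Pivot columns: 1 → 1 pivot.
rank(A) = 1, so nullity(A) = 4 - 1 = 3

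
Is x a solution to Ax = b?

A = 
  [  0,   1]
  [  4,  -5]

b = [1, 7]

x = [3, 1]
Yes

Ax = [1, 7] = b ✓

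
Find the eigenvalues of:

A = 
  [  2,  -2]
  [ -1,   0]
λ = 1 + √3, 1 - √3  (≈ 2.732, -0.7321)

tr(A) = 2, det(A) = -2
Characteristic polynomial: λ² - tr(A)λ + det(A) = λ² - 2λ - 2
λ² - 2λ - 2 = 0  ⇒  λ = (2 ± √((-2)² - 4·(-2)))/2 = (2 ± √(12))/2
  = 1 + √3,  1 - √3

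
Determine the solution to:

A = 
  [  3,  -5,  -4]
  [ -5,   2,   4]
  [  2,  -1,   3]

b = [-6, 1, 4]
Row reduce the augmented matrix [A|b]:
R2 → R2 + (5/3)·R1
R3 → R3 - (2/3)·R1
R3 → R3 + (7/19)·R2
REF = 
  [    3,    -5,    -4,    -6]
  [    0, -19/3,  -8/3,    -9]
  [    0,     0, 89/19, 89/19]

Back-substitution:
x₃ = (89/19) / (89/19) = 1
x₂ = (-9 - (-8/3)(1)) / (-19/3) = 1
x₁ = (-6 - (-5)(1) - (-4)(1)) / 3 = 1

x = [1, 1, 1]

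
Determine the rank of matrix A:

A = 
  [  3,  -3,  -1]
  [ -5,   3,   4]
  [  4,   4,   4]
Row reduce:
R2 → R2 + (5/3)·R1
R3 → R3 - (4/3)·R1
R3 → R3 + (4)·R2
REF = 
  [   3,   -3,   -1]
  [   0,   -2,  7/3]
  [   0,    0, 44/3]
Pivot columns: 1, 2, 3 → 3 pivots.

rank(A) = 3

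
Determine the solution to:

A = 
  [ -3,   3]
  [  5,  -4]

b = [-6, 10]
Row reduce the augmented matrix [A|b]:
R2 → R2 + (5/3)·R1
REF = 
  [ -3,   3,  -6]
  [  0,   1,   0]

Back-substitution:
x₂ = 0 / 1 = 0
x₁ = (-6 - (3)(0)) / (-3) = 2

x = [2, 0]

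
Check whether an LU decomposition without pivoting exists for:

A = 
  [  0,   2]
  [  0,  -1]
Yes.
The first column is zero, so A is already upper triangular: L = I, U = A.
L = 
  [  1,   0]
  [  0,   1]
U = 
  [  0,   2]
  [  0,  -1]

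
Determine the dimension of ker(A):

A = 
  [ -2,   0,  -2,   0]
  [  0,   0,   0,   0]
nullity(A) = 3

Row reduce:
(no row operations needed)
REF = 
  [ -2,   0,  -2,   0]
  [  0,   0,   0,   0]
Pivot columns: 1 → 1 pivot.
rank(A) = 1, so nullity(A) = 4 - 1 = 3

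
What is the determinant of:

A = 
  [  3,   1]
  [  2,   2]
4

For a 2×2 matrix, det = ad - bc = (3)(2) - (1)(2) = 4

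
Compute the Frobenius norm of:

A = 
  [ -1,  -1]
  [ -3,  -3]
||A||_F = 4.472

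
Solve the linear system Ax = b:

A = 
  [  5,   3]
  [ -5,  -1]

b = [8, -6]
Row reduce the augmented matrix [A|b]:
R2 → R2 + (1)·R1
REF = 
  [  5,   3,   8]
  [  0,   2,   2]

Back-substitution:
x₂ = 2 / 2 = 1
x₁ = (8 - (3)(1)) / 5 = 1

x = [1, 1]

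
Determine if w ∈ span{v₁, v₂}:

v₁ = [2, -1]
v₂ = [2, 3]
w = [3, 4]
Yes

Form the augmented matrix and row-reduce:
[v₁|v₂|w] = 
  [  2,   2,   3]
  [ -1,   3,   4]
R2 → R2 + (1/2)·R1
REF = 
  [   2,    2,    3]
  [   0,    4, 11/2]

No row of the form [0 0 | nonzero], so the system is consistent. Back-substitution gives c₁ = 1/8, c₂ = 11/8: w = (1/8)·v₁ + (11/8)·v₂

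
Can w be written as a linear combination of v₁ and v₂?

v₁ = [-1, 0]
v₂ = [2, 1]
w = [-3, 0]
Yes

Form the augmented matrix and row-reduce:
[v₁|v₂|w] = 
  [ -1,   2,  -3]
  [  0,   1,   0]
(already in echelon form — no row operations needed)

No row of the form [0 0 | nonzero], so the system is consistent. Back-substitution gives c₁ = 3, c₂ = 0: w = (3)·v₁ + (0)·v₂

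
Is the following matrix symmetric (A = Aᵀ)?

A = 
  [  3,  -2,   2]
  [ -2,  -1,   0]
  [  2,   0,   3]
Yes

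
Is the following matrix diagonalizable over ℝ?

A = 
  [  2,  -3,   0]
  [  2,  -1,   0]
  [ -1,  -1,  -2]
No

Characteristic polynomial: det(λI - A) = λ³ + λ² + 2λ + 8
Testing integer divisors of the constant term: p(-2) = 0, so (λ + 2) is a factor:
p(λ) = (λ + 2)(λ² - λ + 4)
λ² - λ + 4 = 0  ⇒  λ = (1 ± √((-1)² - 4·(4)))/2 = (1 ± √(-15))/2
  = (1 + i√15)/2,  (1 - i√15)/2
Eigenvalues: -2, (1 + i√15)/2, (1 - i√15)/2  (≈ -2, 0.5 + 1.936i, 0.5 - 1.936i)
Has complex eigenvalues (not diagonalizable over ℝ).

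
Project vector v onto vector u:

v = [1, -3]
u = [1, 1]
v·u = (1)(1) + (-3)(1) = -2
u·u = (1)² + (1)² = 2
proj_u(v) = (v·u / u·u) × u = (-2/2) × u = (-1) × u

proj_u(v) = [-1, -1]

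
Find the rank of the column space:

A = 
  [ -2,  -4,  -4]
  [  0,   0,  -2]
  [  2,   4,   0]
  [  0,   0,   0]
dim(Col(A)) = 2

Row reduce:
R3 → R3 + (1)·R1
R3 → R3 - (2)·R2
REF = 
  [ -2,  -4,  -4]
  [  0,   0,  -2]
  [  0,   0,   0]
  [  0,   0,   0]
Pivot columns: 1, 3 → 2 pivots.
dim(Col(A)) = number of pivot columns = 2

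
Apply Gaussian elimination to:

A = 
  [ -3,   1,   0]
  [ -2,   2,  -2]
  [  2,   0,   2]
Row operations:
R2 → R2 - (2/3)·R1
R3 → R3 + (2/3)·R1
R3 → R3 - (1/2)·R2

Resulting echelon form:
REF = 
  [ -3,   1,   0]
  [  0, 4/3,  -2]
  [  0,   0,   3]

Rank = 3 (number of non-zero pivot rows).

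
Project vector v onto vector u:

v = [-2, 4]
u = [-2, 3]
v·u = (-2)(-2) + (4)(3) = 16
u·u = (-2)² + (3)² = 13
proj_u(v) = (v·u / u·u) × u = (16/13) × u

proj_u(v) = [-32/13, 48/13]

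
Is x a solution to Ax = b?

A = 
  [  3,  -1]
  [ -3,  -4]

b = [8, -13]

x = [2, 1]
No

Ax = [5, -10] ≠ b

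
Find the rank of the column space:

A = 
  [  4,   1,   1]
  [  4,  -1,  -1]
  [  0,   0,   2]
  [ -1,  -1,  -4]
dim(Col(A)) = 3

Row reduce:
R2 → R2 - (1)·R1
R4 → R4 + (1/4)·R1
R4 → R4 - (3/8)·R2
R4 → R4 + (3/2)·R3
REF = 
  [  4,   1,   1]
  [  0,  -2,  -2]
  [  0,   0,   2]
  [  0,   0,   0]
Pivot columns: 1, 2, 3 → 3 pivots.
dim(Col(A)) = number of pivot columns = 3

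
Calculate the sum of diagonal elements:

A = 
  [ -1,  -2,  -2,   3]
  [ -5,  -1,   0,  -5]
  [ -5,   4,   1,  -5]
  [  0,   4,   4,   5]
4

tr(A) = -1 + -1 + 1 + 5 = 4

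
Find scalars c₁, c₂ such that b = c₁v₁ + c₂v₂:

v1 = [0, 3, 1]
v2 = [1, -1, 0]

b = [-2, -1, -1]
c1 = -1, c2 = -2

b = -1·v1 + -2·v2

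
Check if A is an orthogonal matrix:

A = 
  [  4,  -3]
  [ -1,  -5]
No

AᵀA = 
  [ 17,  -7]
  [ -7,  34]
≠ I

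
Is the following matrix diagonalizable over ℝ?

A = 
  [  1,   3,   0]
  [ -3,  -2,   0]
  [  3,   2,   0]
No

Characteristic polynomial: det(λI - A) = λ³ + λ² + 7λ
The constant term is 0, so λ = 0 is a root: p(λ) = λ(λ² + λ + 7)
λ² + λ + 7 = 0  ⇒  λ = (-1 ± √((1)² - 4·(7)))/2 = (-1 ± √(-27))/2
  = (-1 + 3i√3)/2,  (-1 - 3i√3)/2
Eigenvalues: 0, (-1 + 3i√3)/2, (-1 - 3i√3)/2  (≈ 0, -0.5 + 2.598i, -0.5 - 2.598i)
Has complex eigenvalues (not diagonalizable over ℝ).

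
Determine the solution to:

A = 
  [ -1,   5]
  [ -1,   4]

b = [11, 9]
Row reduce the augmented matrix [A|b]:
R2 → R2 - (1)·R1
REF = 
  [ -1,   5,  11]
  [  0,  -1,  -2]

Back-substitution:
x₂ = (-2) / (-1) = 2
x₁ = (11 - (5)(2)) / (-1) = -1

x = [-1, 2]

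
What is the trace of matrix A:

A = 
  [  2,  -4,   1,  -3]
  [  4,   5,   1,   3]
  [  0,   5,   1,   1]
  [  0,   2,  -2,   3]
11

tr(A) = 2 + 5 + 1 + 3 = 11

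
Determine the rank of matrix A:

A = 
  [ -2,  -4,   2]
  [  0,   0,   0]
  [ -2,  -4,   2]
Row reduce:
R3 → R3 - (1)·R1
REF = 
  [ -2,  -4,   2]
  [  0,   0,   0]
  [  0,   0,   0]
Pivot columns: 1 → 1 pivot.

rank(A) = 1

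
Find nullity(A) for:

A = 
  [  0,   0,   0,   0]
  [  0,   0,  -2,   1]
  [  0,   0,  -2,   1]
nullity(A) = 3

Row reduce:
Swap R1 ↔ R2
R3 → R3 - (1)·R1
REF = 
  [  0,   0,  -2,   1]
  [  0,   0,   0,   0]
  [  0,   0,   0,   0]
Pivot columns: 3 → 1 pivot.
rank(A) = 1, so nullity(A) = 4 - 1 = 3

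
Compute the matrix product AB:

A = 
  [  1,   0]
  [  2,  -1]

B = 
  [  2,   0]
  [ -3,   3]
A is 2×2 and B is 2×2, so AB is 2×2. Each entry is (row of A)·(column of B):
AB[1,1] = (1)(2) + (0)(-3) = 2
AB[1,2] = (1)(0) + (0)(3) = 0
AB[2,1] = (2)(2) + (-1)(-3) = 7
AB[2,2] = (2)(0) + (-1)(3) = -3

AB = 
  [  2,   0]
  [  7,  -3]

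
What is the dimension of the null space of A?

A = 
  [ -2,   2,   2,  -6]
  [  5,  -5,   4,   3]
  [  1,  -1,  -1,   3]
nullity(A) = 2

Row reduce:
R2 → R2 + (5/2)·R1
R3 → R3 + (1/2)·R1
REF = 
  [ -2,   2,   2,  -6]
  [  0,   0,   9, -12]
  [  0,   0,   0,   0]
Pivot columns: 1, 3 → 2 pivots.
rank(A) = 2, so nullity(A) = 4 - 2 = 2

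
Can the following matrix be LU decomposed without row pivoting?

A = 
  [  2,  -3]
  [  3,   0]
Yes.
A[1,1] = 2 ≠ 0, so Gaussian elimination proceeds without a row swap: multiplier ℓ₂₁ = (3)/(2) = 3/2, and U[2,2] = 0 - (3/2)(-3) = 9/2.
L = 
  [  1,   0]
  [3/2,   1]
U = 
  [  2,  -3]
  [  0, 9/2]
Check row 2 of LU: [(3/2)(2), (3/2)(-3) + (9/2)] = [3, 0] = row 2 of A ✓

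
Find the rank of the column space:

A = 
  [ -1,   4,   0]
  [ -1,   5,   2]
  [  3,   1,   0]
dim(Col(A)) = 3

Row reduce:
R2 → R2 - (1)·R1
R3 → R3 + (3)·R1
R3 → R3 - (13)·R2
REF = 
  [ -1,   4,   0]
  [  0,   1,   2]
  [  0,   0, -26]
Pivot columns: 1, 2, 3 → 3 pivots.
dim(Col(A)) = number of pivot columns = 3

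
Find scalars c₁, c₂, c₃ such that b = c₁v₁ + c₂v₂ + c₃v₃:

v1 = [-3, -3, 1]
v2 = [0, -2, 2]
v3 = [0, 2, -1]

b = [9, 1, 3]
c1 = -3, c2 = 2, c3 = -2

b = -3·v1 + 2·v2 + -2·v3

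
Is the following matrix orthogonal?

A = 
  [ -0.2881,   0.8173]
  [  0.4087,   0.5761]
No

AᵀA = 
  [  0.2500,   0]
  [  0,   0.9999]
≠ I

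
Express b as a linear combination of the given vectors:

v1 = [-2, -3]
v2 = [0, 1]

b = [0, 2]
c1 = 0, c2 = 2

b = 0·v1 + 2·v2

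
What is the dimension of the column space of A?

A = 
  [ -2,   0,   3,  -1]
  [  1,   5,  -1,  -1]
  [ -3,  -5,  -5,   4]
Row reduce:
R2 → R2 + (1/2)·R1
R3 → R3 - (3/2)·R1
R3 → R3 + (1)·R2
REF = 
  [  -2,    0,    3,   -1]
  [   0,    5,  1/2, -3/2]
  [   0,    0,   -9,    4]
Pivot columns: 1, 2, 3 → 3 pivots.
dim(Col(A)) = number of pivot columns = 3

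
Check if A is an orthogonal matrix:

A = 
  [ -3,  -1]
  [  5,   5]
No

AᵀA = 
  [ 34,  28]
  [ 28,  26]
≠ I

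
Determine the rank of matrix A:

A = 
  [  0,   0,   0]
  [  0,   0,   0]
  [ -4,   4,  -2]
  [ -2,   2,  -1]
Row reduce:
Swap R1 ↔ R3
R4 → R4 - (1/2)·R1
REF = 
  [ -4,   4,  -2]
  [  0,   0,   0]
  [  0,   0,   0]
  [  0,   0,   0]
Pivot columns: 1 → 1 pivot.

rank(A) = 1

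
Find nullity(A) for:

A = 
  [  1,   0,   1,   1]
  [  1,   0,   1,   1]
nullity(A) = 3

Row reduce:
R2 → R2 - (1)·R1
REF = 
  [  1,   0,   1,   1]
  [  0,   0,   0,   0]
Pivot columns: 1 → 1 pivot.
rank(A) = 1, so nullity(A) = 4 - 1 = 3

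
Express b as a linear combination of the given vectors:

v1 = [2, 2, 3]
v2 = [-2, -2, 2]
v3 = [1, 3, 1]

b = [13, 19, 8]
c1 = 3, c2 = -2, c3 = 3

b = 3·v1 + -2·v2 + 3·v3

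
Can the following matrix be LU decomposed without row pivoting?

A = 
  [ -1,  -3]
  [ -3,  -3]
Yes.
A[1,1] = -1 ≠ 0, so Gaussian elimination proceeds without a row swap: multiplier ℓ₂₁ = (-3)/(-1) = 3, and U[2,2] = -3 - (3)(-3) = 6.
L = 
  [  1,   0]
  [  3,   1]
U = 
  [ -1,  -3]
  [  0,   6]
Check row 2 of LU: [(3)(-1), (3)(-3) + 6] = [-3, -3] = row 2 of A ✓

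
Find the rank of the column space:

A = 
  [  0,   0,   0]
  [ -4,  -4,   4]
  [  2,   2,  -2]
dim(Col(A)) = 1

Row reduce:
Swap R1 ↔ R2
R3 → R3 + (1/2)·R1
REF = 
  [ -4,  -4,   4]
  [  0,   0,   0]
  [  0,   0,   0]
Pivot columns: 1 → 1 pivot.
dim(Col(A)) = number of pivot columns = 1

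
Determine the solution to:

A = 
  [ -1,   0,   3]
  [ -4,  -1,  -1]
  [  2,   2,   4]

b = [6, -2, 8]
x = [0, 0, 2]

Row reduce the augmented matrix [A|b]:
R2 → R2 - (4)·R1
R3 → R3 + (2)·R1
R3 → R3 + (2)·R2
REF = 
  [ -1,   0,   3,   6]
  [  0,  -1, -13, -26]
  [  0,   0, -16, -32]

Back-substitution:
x₃ = (-32) / (-16) = 2
x₂ = (-26 - (-13)(2)) / (-1) = 0
x₁ = (6 - (0)(0) - (3)(2)) / (-1) = 0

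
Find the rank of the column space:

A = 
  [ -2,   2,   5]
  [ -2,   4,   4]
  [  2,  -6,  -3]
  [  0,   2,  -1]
Row reduce:
R2 → R2 - (1)·R1
R3 → R3 + (1)·R1
R3 → R3 + (2)·R2
R4 → R4 - (1)·R2
REF = 
  [ -2,   2,   5]
  [  0,   2,  -1]
  [  0,   0,   0]
  [  0,   0,   0]
Pivot columns: 1, 2 → 2 pivots.
dim(Col(A)) = number of pivot columns = 2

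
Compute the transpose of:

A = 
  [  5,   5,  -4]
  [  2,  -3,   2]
Aᵀ = 
  [  5,   2]
  [  5,  -3]
  [ -4,   2]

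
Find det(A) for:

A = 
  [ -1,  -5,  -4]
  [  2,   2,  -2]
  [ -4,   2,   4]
Cofactor expansion along row 1:
det(A) = (-1)·((2)(4) - (-2)(2)) - (-5)·((2)(4) - (-2)(-4)) + (-4)·((2)(2) - (2)(-4))
  = (-1)(12) - (-5)(0) + (-4)(12)
  = -60

det(A) = -60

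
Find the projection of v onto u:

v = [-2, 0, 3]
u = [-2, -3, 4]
proj_u(v) = [-32/29, -48/29, 64/29]

v·u = (-2)(-2) + (0)(-3) + (3)(4) = 16
u·u = (-2)² + (-3)² + (4)² = 29
proj_u(v) = (v·u / u·u) × u = (16/29) × u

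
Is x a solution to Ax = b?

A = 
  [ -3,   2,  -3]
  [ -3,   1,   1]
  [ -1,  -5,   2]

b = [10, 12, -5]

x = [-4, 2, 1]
No

Ax = [13, 15, -4] ≠ b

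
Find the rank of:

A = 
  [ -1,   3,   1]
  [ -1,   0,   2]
rank(A) = 2

Row reduce:
R2 → R2 - (1)·R1
REF = 
  [ -1,   3,   1]
  [  0,  -3,   1]
Pivot columns: 1, 2 → 2 pivots.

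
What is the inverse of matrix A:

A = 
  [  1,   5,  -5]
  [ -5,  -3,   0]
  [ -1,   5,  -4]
det(A) = (1)·((-3)(-4) - (0)(5)) - (5)·((-5)(-4) - (0)(-1)) + (-5)·((-5)(5) - (-3)(-1))
  = (1)(12) - (5)(20) + (-5)(-28)
  = 52
det(A) = 52 ≠ 0, so A is invertible.

Cofactors Cᵢⱼ = (-1)ⁱ⁺ʲ·Mᵢⱼ:
C = 
  [ 12, -20, -28]
  [ -5,  -9, -10]
  [-15,  25,  22]

adj(A) = Cᵀ:
adj(A) = 
  [ 12,  -5, -15]
  [-20,  -9,  25]
  [-28, -10,  22]

A⁻¹ = (1/52) · adj(A):
A⁻¹ = 
  [  3/13,  -5/52, -15/52]
  [ -5/13,  -9/52,  25/52]
  [ -7/13,  -5/26,  11/26]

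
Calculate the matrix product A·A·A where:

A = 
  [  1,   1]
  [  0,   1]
A^3 = 
  [  1,   3]
  [  0,   1]

A² = A·A:
A²[1,1] = (1)(1) + (1)(0) = 1
A²[1,2] = (1)(1) + (1)(1) = 2
A²[2,1] = (0)(1) + (1)(0) = 0
A²[2,2] = (0)(1) + (1)(1) = 1
A² = 
  [  1,   2]
  [  0,   1]

A^3 = A^2·A:
A^3[1,1] = (1)(1) + (2)(0) = 1
A^3[1,2] = (1)(1) + (2)(1) = 3
A^3[2,1] = (0)(1) + (1)(0) = 0
A^3[2,2] = (0)(1) + (1)(1) = 1
A^3 = 
  [  1,   3]
  [  0,   1]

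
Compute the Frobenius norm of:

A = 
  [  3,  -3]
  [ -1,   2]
||A||_F = 4.796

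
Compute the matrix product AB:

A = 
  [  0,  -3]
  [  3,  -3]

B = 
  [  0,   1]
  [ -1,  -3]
AB = 
  [  3,   9]
  [  3,  12]

A is 2×2 and B is 2×2, so AB is 2×2. Each entry is (row of A)·(column of B):
AB[1,1] = (0)(0) + (-3)(-1) = 3
AB[1,2] = (0)(1) + (-3)(-3) = 9
AB[2,1] = (3)(0) + (-3)(-1) = 3
AB[2,2] = (3)(1) + (-3)(-3) = 12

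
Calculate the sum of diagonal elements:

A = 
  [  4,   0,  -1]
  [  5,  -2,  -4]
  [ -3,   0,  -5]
-3

tr(A) = 4 + -2 + -5 = -3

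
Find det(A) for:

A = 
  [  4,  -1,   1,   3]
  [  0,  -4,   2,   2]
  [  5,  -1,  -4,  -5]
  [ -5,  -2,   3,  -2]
-352

Cofactor expansion along row 1: det(A) = a₁₁M₁₁ - a₁₂M₁₂ + a₁₃M₁₃ - a₁₄M₁₄

M₁₁ = det[[-4, 2, 2]; [-1, -4, -5]; [-2, 3, -2]]
  = (-4)·((-4)(-2) - (-5)(3)) - (2)·((-1)(-2) - (-5)(-2)) + (2)·((-1)(3) - (-4)(-2))
  = (-4)(23) - (2)(-8) + (2)(-11)
  = -98
M₁₂ = det[[0, 2, 2]; [5, -4, -5]; [-5, 3, -2]]
  = (0)·((-4)(-2) - (-5)(3)) - (2)·((5)(-2) - (-5)(-5)) + (2)·((5)(3) - (-4)(-5))
  = (0)(23) - (2)(-35) + (2)(-5)
  = 60
M₁₃ = det[[0, -4, 2]; [5, -1, -5]; [-5, -2, -2]]
  = (0)·((-1)(-2) - (-5)(-2)) - (-4)·((5)(-2) - (-5)(-5)) + (2)·((5)(-2) - (-1)(-5))
  = (0)(-8) - (-4)(-35) + (2)(-15)
  = -170
M₁₄ = det[[0, -4, 2]; [5, -1, -4]; [-5, -2, 3]]
  = (0)·((-1)(3) - (-4)(-2)) - (-4)·((5)(3) - (-4)(-5)) + (2)·((5)(-2) - (-1)(-5))
  = (0)(-11) - (-4)(-5) + (2)(-15)
  = -50

det(A) = (4)(-98) - (-1)(60) + (1)(-170) - (3)(-50) = -352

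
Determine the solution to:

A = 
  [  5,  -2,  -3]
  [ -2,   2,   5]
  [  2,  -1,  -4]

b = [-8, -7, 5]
Row reduce the augmented matrix [A|b]:
R2 → R2 + (2/5)·R1
R3 → R3 - (2/5)·R1
R3 → R3 + (1/6)·R2
REF = 
  [    5,    -2,    -3,    -8]
  [    0,   6/5,  19/5, -51/5]
  [    0,     0, -13/6,  13/2]

Back-substitution:
x₃ = (13/2) / (-13/6) = -3
x₂ = (-51/5 - (19/5)(-3)) / (6/5) = 1
x₁ = (-8 - (-2)(1) - (-3)(-3)) / 5 = -3

x = [-3, 1, -3]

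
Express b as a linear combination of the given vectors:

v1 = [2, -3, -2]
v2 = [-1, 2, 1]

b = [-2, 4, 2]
c1 = 0, c2 = 2

b = 0·v1 + 2·v2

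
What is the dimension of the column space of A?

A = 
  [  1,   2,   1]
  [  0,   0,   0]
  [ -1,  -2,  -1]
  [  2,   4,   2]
Row reduce:
R3 → R3 + (1)·R1
R4 → R4 - (2)·R1
REF = 
  [  1,   2,   1]
  [  0,   0,   0]
  [  0,   0,   0]
  [  0,   0,   0]
Pivot columns: 1 → 1 pivot.
dim(Col(A)) = number of pivot columns = 1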